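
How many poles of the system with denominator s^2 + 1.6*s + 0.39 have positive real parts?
s^2 + 1.6*s + 0.39 = (s + 0.3)(s + 1.3). Poles: -0.3, -1.3. RHP poles (Re>0): 0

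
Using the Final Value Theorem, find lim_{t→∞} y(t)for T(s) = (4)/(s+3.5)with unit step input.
FVT: lim_{t→∞} y(t) = lim_{s→0} s*Y(s) where Y(s) = T(s)/s.
= lim_{s→0} T(s) = T(0) = num(0)/den(0) = 4/3.5 = 1.143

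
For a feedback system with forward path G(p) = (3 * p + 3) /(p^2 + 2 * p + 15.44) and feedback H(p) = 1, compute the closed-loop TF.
Closed-loop T = G/(1+GH).
Numerator: G_num * H_den = 3*p + 3.
Denominator: G_den * H_den + G_num * H_num = (p^2 + 2*p + 15.44) + (3*p + 3) = p^2 + 5*p + 18.44.
T(p) = (3*p + 3)/(p^2 + 5*p + 18.44)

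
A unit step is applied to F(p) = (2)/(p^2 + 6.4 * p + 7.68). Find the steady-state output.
FVT: lim_{t→∞} y(t) = lim_{p→0} p*Y(p) where Y(p) = F(p)/p.
= lim_{p→0} F(p) = F(0) = num(0)/den(0) = 2/7.68 = 0.2604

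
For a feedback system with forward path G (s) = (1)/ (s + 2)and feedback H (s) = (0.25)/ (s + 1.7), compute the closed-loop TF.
Closed-loop T = G/(1+GH).
Numerator: G_num * H_den = s + 1.7.
Denominator: G_den * H_den + G_num * H_num = (s^2 + 3.7*s + 3.4) + (0.25) = s^2 + 3.7*s + 3.65.
T(s) = (s + 1.7)/(s^2 + 3.7*s + 3.65)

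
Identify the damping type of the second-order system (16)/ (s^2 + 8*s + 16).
Standard form: ωn²/(s²+2ζωn·s+ωn²) gives ωn=4, ζ=1.
Critically damped (ζ = 1)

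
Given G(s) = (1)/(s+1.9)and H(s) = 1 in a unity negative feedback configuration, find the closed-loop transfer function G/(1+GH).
Closed-loop T = G/(1+GH).
Numerator: G_num * H_den = 1.
Denominator: G_den * H_den + G_num * H_num = (s + 1.9) + (1) = s + 2.9.
T(s) = (1)/(s + 2.9)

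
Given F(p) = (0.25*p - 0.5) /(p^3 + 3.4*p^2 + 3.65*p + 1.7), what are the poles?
Set denominator = 0: p^3 + 3.4*p^2 + 3.65*p + 1.7 = (p + 2)(p^2 + 1.4*p + 0.85) = 0 → Poles: -0.7 + 0.6j, -0.7 - 0.6j, -2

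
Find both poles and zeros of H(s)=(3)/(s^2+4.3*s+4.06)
Set denominator = 0: s^2 + 4.3*s + 4.06 = (s + 2.9)(s + 1.4) = 0 → Poles: -1.4, -2.9
Numerator is a nonzero constant (3) → Zeros: none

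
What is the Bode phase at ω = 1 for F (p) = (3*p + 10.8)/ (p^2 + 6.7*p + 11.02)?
Substitute p = j*1: F(j1) = 0.883169 - 0.291141j.
∠F(j1) = atan2(Im, Re) = atan2(-0.291141, 0.883169) = -18.25°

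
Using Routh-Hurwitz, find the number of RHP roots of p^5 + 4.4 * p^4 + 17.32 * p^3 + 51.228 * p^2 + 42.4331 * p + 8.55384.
Routh array:
p^5: [1, 17.32, 42.4331]; p^4: [4.4, 51.228, 8.55384]; p^3: [5.67727, 40.489]; p^2: [19.8482, 8.55384]; p^1: [38.0423]; p^0: [8.55384]
First column: [1, 4.4, 5.67727, 19.8482, 38.0423, 8.55384]. Sign changes = RHP roots = 0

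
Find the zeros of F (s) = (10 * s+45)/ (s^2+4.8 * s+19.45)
Set numerator = 0: 10*s + 45 = 0 → Zeros: -4.5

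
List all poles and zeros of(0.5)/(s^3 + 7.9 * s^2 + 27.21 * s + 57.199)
Set denominator = 0: s^3 + 7.9*s^2 + 27.21*s + 57.199 = (s + 4.7)(s^2 + 3.2*s + 12.17) = 0 → Poles: -1.6 + 3.1j, -1.6 - 3.1j, -4.7
Numerator is a nonzero constant (0.5) → Zeros: none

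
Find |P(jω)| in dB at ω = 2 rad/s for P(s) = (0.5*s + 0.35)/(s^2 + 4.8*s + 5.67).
Substitute s = j*2: P(j2) = 0.107263 - 0.017799j.
|P(j2)| = sqrt(Re² + Im²) = 0.1087.
20*log₁₀(0.1087) = -19.27 dB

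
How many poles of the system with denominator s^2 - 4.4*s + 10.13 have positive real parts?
Poles: 2.2 + 2.3j, 2.2 - 2.3j. RHP poles (Re>0): 2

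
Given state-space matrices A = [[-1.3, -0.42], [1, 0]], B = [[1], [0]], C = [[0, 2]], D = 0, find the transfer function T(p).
T(p) = C(pI - A)⁻¹B + D.
Characteristic polynomial det(pI - A) = p^2 + 1.3*p + 0.42.
Numerator from C·adj(pI-A)·B + D·det(pI-A) = 2.
T(p) = (2)/(p^2 + 1.3*p + 0.42)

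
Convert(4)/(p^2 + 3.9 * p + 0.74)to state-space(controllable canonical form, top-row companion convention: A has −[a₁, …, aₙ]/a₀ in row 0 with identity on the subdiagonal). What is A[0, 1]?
Reachable canonical form for den = p^2 + 3.9*p + 0.74: top row of A = -[a₁,a₂,...,aₙ]/a₀, ones on the subdiagonal, zeros elsewhere.
A = [[-3.9, -0.74], [1, 0]].
A[0,1] = -0.74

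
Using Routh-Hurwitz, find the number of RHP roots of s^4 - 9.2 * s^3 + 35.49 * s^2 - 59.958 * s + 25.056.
Routh array:
s^4: [1, 35.49, 25.056]; s^3: [-9.2, -59.958]; s^2: [28.9728, 25.056]; s^1: [-52.0017]; s^0: [25.056]
First column: [1, -9.2, 28.9728, -52.0017, 25.056]. Sign changes = RHP roots = 4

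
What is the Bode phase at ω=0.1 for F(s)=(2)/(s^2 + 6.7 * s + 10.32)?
Substitute s = j*0.1: F(j0.1) = 0.193171 - 0.0125533j.
∠F(j0.1) = atan2(Im, Re) = atan2(-0.0125533, 0.193171) = -3.72°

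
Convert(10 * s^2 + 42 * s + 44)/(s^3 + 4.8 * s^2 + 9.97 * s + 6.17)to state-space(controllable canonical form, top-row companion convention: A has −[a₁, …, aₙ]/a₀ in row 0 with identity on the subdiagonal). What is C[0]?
Reachable canonical form: C = numerator coefficients (right-aligned, zero-padded to length n).
num = 10*s^2 + 42*s + 44, C = [[10, 42, 44]].
C[0] = 10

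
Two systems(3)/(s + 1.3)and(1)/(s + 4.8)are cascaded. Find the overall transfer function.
Series: H = H₁ · H₂ = (n₁·n₂)/(d₁·d₂).
Num: n₁·n₂ = 3. Den: d₁·d₂ = s^2 + 6.1*s + 6.24.
H(s) = (3)/(s^2 + 6.1*s + 6.24)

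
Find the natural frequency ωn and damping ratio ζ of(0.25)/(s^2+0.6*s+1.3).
Underdamped: complex pole -0.3 + 1.1j. ωn = |pole| = 1.14, ζ = -Re(pole)/ωn = 0.2631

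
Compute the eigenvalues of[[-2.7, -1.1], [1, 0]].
Eigenvalues solve det(λI - A) = 0.
Characteristic polynomial: λ^2 + 2.7*λ + 1.1 = 0.
Factor: (λ + 0.5)(λ + 2.2) = 0.
Roots: -0.5, -2.2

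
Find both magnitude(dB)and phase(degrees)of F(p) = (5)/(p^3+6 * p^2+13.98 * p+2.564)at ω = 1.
Substitute p = j*1: F(j1) = -0.0952928 - 0.359983j.
|F| = 20*log₁₀(sqrt(Re²+Im²)) = -8.58 dB.
∠F = atan2(Im, Re) = -104.83°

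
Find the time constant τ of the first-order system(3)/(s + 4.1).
First-order system: τ = -1/pole. Pole = -4.1. τ = -1/(-4.1) = 0.2439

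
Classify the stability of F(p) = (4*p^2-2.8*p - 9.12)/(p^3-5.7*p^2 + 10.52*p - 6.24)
Denominator: p^3 - 5.7*p^2 + 10.52*p - 6.24 = (p - 2.4)(p - 2)(p - 1.3). Poles: 1.3, 2, 2.4. Unstable (3 pole(s) in RHP)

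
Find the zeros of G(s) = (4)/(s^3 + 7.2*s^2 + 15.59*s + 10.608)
Numerator is a nonzero constant (4) → Zeros: none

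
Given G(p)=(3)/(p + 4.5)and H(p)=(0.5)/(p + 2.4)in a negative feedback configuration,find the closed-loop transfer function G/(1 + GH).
Closed-loop T = G/(1+GH).
Numerator: G_num * H_den = 3*p + 7.2.
Denominator: G_den * H_den + G_num * H_num = (p^2 + 6.9*p + 10.8) + (1.5) = p^2 + 6.9*p + 12.3.
T(p) = (3*p + 7.2)/(p^2 + 6.9*p + 12.3)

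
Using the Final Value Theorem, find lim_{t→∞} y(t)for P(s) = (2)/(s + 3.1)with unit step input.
FVT: lim_{t→∞} y(t) = lim_{s→0} s*Y(s) where Y(s) = P(s)/s.
= lim_{s→0} P(s) = P(0) = num(0)/den(0) = 2/3.1 = 0.6452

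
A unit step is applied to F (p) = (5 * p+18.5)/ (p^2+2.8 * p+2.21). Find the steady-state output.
FVT: lim_{t→∞} y(t) = lim_{p→0} p*Y(p) where Y(p) = F(p)/p.
= lim_{p→0} F(p) = F(0) = num(0)/den(0) = 18.5/2.21 = 8.371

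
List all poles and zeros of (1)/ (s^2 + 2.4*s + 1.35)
Set denominator = 0: s^2 + 2.4*s + 1.35 = (s + 0.9)(s + 1.5) = 0 → Poles: -0.9, -1.5
Numerator is a nonzero constant (1) → Zeros: none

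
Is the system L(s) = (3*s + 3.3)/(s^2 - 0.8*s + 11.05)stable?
Denominator: s^2 - 0.8*s + 11.05. Poles: 0.4 + 3.3j, 0.4 - 3.3j. All Re(p)<0: No (unstable)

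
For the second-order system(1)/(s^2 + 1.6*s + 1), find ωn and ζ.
Standard form: ωn²/(s²+2ζωn·s+ωn²).
const=1=ωn² → ωn=1, s coeff=1.6=2ζωn → ζ=0.8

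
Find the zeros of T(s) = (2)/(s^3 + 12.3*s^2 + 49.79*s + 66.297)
Numerator is a nonzero constant (2) → Zeros: none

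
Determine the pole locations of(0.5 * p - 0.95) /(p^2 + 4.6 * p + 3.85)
Set denominator = 0: p^2 + 4.6*p + 3.85 = (p + 3.5)(p + 1.1) = 0 → Poles: -1.1, -3.5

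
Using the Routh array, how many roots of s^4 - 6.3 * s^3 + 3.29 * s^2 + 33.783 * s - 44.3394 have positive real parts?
Routh array:
s^4: [1, 3.29, -44.3394]; s^3: [-6.3, 33.783]; s^2: [8.65238, -44.3394]; s^1: [1.49845]; s^0: [-44.3394]
First column: [1, -6.3, 8.65238, 1.49845, -44.3394]. Sign changes = RHP roots = 3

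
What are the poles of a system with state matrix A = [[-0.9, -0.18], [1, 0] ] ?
Eigenvalues solve det(λI - A) = 0.
Characteristic polynomial: λ^2 + 0.9*λ + 0.18 = 0.
Factor: (λ + 0.6)(λ + 0.3) = 0.
Roots: -0.3, -0.6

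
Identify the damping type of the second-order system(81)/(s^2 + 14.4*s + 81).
Standard form: ωn²/(s²+2ζωn·s+ωn²) gives ωn=9, ζ=0.8.
Underdamped (ζ = 0.8 < 1)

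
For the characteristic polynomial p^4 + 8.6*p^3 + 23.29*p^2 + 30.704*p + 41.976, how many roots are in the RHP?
p^4 + 8.6*p^3 + 23.29*p^2 + 30.704*p + 41.976 = (p + 4.4)(p + 3.6)(p^2 + 0.6*p + 2.65). Poles: -0.3 + 1.6j, -0.3 - 1.6j, -3.6, -4.4. RHP poles (Re>0): 0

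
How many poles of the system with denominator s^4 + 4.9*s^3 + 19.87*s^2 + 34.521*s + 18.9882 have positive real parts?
s^4 + 4.9*s^3 + 19.87*s^2 + 34.521*s + 18.9882 = (s + 1.4)(s + 1.1)(s^2 + 2.4*s + 12.33). Poles: -1.1, -1.2 + 3.3j, -1.2 - 3.3j, -1.4. RHP poles (Re>0): 0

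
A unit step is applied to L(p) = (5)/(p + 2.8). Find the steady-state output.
FVT: lim_{t→∞} y(t) = lim_{p→0} p*Y(p) where Y(p) = L(p)/p.
= lim_{p→0} L(p) = L(0) = num(0)/den(0) = 5/2.8 = 1.786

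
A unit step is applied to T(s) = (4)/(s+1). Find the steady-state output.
FVT: lim_{t→∞} y(t) = lim_{s→0} s*Y(s) where Y(s) = T(s)/s.
= lim_{s→0} T(s) = T(0) = num(0)/den(0) = 4/1 = 4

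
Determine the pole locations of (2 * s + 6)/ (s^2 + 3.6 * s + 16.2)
Set denominator = 0: s^2 + 3.6*s + 16.2 = 0 → Poles: -1.8 + 3.6j, -1.8 - 3.6j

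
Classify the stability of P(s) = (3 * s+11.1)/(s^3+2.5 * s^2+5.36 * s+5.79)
Denominator: s^3 + 2.5*s^2 + 5.36*s + 5.79 = (s + 1.5)(s^2 + s + 3.86). Poles: -0.5 + 1.9j, -0.5 - 1.9j, -1.5. Stable (all poles in LHP)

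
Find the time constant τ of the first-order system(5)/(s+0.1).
First-order system: τ = -1/pole. Pole = -0.1. τ = -1/(-0.1) = 10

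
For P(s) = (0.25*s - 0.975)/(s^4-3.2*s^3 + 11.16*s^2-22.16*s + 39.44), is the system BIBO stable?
Denominator: s^4 - 3.2*s^3 + 11.16*s^2 - 22.16*s + 39.44 = (s^2 - 3.6*s + 5.8)(s^2 + 0.4*s + 6.8). Poles: -0.2 + 2.6j, -0.2 - 2.6j, 1.8 + 1.6j, 1.8 - 1.6j. All Re(p)<0: No (unstable)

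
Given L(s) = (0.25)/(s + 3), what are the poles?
Set denominator = 0: s + 3 = 0 → Poles: -3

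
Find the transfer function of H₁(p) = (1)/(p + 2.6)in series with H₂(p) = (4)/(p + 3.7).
Series: H = H₁ · H₂ = (n₁·n₂)/(d₁·d₂).
Num: n₁·n₂ = 4. Den: d₁·d₂ = p^2 + 6.3*p + 9.62.
H(p) = (4)/(p^2 + 6.3*p + 9.62)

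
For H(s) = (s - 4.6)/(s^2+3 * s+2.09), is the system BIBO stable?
Denominator: s^2 + 3*s + 2.09 = (s + 1.9)(s + 1.1). Poles: -1.1, -1.9. All Re(p)<0: Yes (stable)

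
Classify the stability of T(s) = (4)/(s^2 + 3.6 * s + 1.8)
Denominator: s^2 + 3.6*s + 1.8 = (s + 3)(s + 0.6). Poles: -0.6, -3. Stable (all poles in LHP)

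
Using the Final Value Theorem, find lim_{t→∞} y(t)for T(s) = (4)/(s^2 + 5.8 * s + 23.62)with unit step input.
FVT: lim_{t→∞} y(t) = lim_{s→0} s*Y(s) where Y(s) = T(s)/s.
= lim_{s→0} T(s) = T(0) = num(0)/den(0) = 4/23.62 = 0.1693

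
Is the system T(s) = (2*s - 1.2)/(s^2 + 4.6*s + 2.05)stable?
Denominator: s^2 + 4.6*s + 2.05 = (s + 0.5)(s + 4.1). Poles: -0.5, -4.1. All Re(p)<0: Yes (stable)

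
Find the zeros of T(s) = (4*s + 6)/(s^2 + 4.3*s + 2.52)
Set numerator = 0: 4*s + 6 = 0 → Zeros: -1.5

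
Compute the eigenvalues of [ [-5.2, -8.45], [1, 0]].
Eigenvalues solve det(λI - A) = 0.
Characteristic polynomial: λ^2 + 5.2*λ + 8.45 = 0.
Roots: -2.6 + 1.3j, -2.6 - 1.3j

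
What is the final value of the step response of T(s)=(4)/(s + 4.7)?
FVT: lim_{t→∞} y(t) = lim_{s→0} s*Y(s) where Y(s) = T(s)/s.
= lim_{s→0} T(s) = T(0) = num(0)/den(0) = 4/4.7 = 0.8511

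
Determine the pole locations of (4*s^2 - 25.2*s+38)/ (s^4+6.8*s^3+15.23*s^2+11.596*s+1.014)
Set denominator = 0: s^4 + 6.8*s^3 + 15.23*s^2 + 11.596*s + 1.014 = (s + 1.5)(s + 0.1)(s + 2.6)(s + 2.6) = 0 → Poles: -0.1, -1.5, -2.6, -2.6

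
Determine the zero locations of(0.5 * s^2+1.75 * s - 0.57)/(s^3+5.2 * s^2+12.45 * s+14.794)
Set numerator = 0: 0.5*s^2 + 1.75*s - 0.57 = 0.5*(s - 0.3)(s + 3.8) = 0 → Zeros: -3.8, 0.3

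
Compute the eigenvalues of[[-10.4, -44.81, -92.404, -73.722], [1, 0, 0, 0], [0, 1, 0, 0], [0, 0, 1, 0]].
Eigenvalues solve det(λI - A) = 0.
Characteristic polynomial: λ^4 + 10.4*λ^3 + 44.81*λ^2 + 92.404*λ + 73.722 = 0.
Factor: (λ + 2.2)(λ + 3)(λ^2 + 5.2*λ + 11.17) = 0.
Roots: -2.2, -2.6 + 2.1j, -2.6 - 2.1j, -3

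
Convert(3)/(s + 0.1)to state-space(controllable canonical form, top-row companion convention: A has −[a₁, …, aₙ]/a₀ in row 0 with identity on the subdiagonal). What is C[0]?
Reachable canonical form: C = numerator coefficients (right-aligned, zero-padded to length n).
num = 3, C = [[3]].
C[0] = 3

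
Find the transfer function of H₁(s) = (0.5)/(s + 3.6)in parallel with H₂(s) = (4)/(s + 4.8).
Parallel: H = H₁ + H₂ = (n₁·d₂ + n₂·d₁)/(d₁·d₂).
n₁·d₂ = 0.5*s + 2.4. n₂·d₁ = 4*s + 14.4. Sum = 4.5*s + 16.8. d₁·d₂ = s^2 + 8.4*s + 17.28.
H(s) = (4.5*s + 16.8)/(s^2 + 8.4*s + 17.28)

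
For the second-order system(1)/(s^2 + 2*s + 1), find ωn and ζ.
Standard form: ωn²/(s²+2ζωn·s+ωn²).
const=1=ωn² → ωn=1, s coeff=2=2ζωn → ζ=1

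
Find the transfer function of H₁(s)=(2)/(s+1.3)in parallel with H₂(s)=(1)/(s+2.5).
Parallel: H = H₁ + H₂ = (n₁·d₂ + n₂·d₁)/(d₁·d₂).
n₁·d₂ = 2*s + 5. n₂·d₁ = s + 1.3. Sum = 3*s + 6.3. d₁·d₂ = s^2 + 3.8*s + 3.25.
H(s) = (3*s + 6.3)/(s^2 + 3.8*s + 3.25)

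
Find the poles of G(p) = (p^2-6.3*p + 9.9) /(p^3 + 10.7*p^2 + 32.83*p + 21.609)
Set denominator = 0: p^3 + 10.7*p^2 + 32.83*p + 21.609 = (p + 0.9)(p + 4.9)(p + 4.9) = 0 → Poles: -0.9, -4.9, -4.9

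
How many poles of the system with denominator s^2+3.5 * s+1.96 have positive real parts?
s^2 + 3.5*s + 1.96 = (s + 2.8)(s + 0.7). Poles: -0.7, -2.8. RHP poles (Re>0): 0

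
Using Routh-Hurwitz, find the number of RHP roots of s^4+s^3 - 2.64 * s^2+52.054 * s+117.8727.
Routh array:
s^4: [1, -2.64, 117.8727]; s^3: [1, 52.054]; s^2: [-54.694, 117.8727]; s^1: [54.2091]; s^0: [117.8727]
First column: [1, 1, -54.694, 54.2091, 117.8727]. Sign changes = RHP roots = 2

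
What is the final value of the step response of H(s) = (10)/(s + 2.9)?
FVT: lim_{t→∞} y(t) = lim_{s→0} s*Y(s) where Y(s) = H(s)/s.
= lim_{s→0} H(s) = H(0) = num(0)/den(0) = 10/2.9 = 3.448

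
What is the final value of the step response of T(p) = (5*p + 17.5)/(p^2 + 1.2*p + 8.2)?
FVT: lim_{t→∞} y(t) = lim_{p→0} p*Y(p) where Y(p) = T(p)/p.
= lim_{p→0} T(p) = T(0) = num(0)/den(0) = 17.5/8.2 = 2.134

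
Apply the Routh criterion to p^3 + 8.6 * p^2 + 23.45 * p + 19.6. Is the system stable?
Routh array:
p^3: [1, 23.45]; p^2: [8.6, 19.6]; p^1: [21.1709]; p^0: [19.6]
First column: [1, 8.6, 21.1709, 19.6]. Sign changes = 0.
Yes, stable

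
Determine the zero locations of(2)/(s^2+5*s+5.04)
Numerator is a nonzero constant (2) → Zeros: none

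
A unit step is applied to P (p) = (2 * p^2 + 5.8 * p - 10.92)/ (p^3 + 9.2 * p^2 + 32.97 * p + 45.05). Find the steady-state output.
FVT: lim_{t→∞} y(t) = lim_{p→0} p*Y(p) where Y(p) = P(p)/p.
= lim_{p→0} P(p) = P(0) = num(0)/den(0) = -10.92/45.05 = -0.2424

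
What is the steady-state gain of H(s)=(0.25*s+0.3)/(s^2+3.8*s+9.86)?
DC gain = H(0) = num(0)/den(0) = 0.3/9.86 = 0.03043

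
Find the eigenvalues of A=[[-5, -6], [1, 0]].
Eigenvalues solve det(λI - A) = 0.
Characteristic polynomial: λ^2 + 5*λ + 6 = 0.
Factor: (λ + 2)(λ + 3) = 0.
Roots: -2, -3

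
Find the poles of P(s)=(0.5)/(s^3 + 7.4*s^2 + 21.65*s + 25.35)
Set denominator = 0: s^3 + 7.4*s^2 + 21.65*s + 25.35 = (s + 3)(s^2 + 4.4*s + 8.45) = 0 → Poles: -2.2 + 1.9j, -2.2 - 1.9j, -3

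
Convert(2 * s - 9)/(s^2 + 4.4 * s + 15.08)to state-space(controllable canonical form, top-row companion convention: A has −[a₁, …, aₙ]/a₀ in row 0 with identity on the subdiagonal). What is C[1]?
Reachable canonical form: C = numerator coefficients (right-aligned, zero-padded to length n).
num = 2*s - 9, C = [[2, -9]].
C[1] = -9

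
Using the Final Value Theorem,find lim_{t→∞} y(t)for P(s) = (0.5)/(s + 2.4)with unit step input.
FVT: lim_{t→∞} y(t) = lim_{s→0} s*Y(s) where Y(s) = P(s)/s.
= lim_{s→0} P(s) = P(0) = num(0)/den(0) = 0.5/2.4 = 0.2083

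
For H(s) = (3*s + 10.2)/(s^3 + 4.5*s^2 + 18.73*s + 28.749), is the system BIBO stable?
Denominator: s^3 + 4.5*s^2 + 18.73*s + 28.749 = (s + 2.1)(s^2 + 2.4*s + 13.69). Poles: -1.2 + 3.5j, -1.2 - 3.5j, -2.1. All Re(p)<0: Yes (stable)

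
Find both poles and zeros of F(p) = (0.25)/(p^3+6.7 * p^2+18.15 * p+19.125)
Set denominator = 0: p^3 + 6.7*p^2 + 18.15*p + 19.125 = (p + 2.5)(p^2 + 4.2*p + 7.65) = 0 → Poles: -2.1 + 1.8j, -2.1 - 1.8j, -2.5
Numerator is a nonzero constant (0.25) → Zeros: none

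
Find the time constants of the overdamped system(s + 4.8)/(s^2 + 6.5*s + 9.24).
Overdamped: real poles at -2.1, -4.4. τ = -1/pole → τ₁ = 0.4762, τ₂ = 0.2273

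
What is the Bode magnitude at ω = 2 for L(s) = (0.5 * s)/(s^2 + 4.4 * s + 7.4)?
Substitute s = j*2: L(j2) = 0.0988764 + 0.0382022j.
|L(j2)| = sqrt(Re² + Im²) = 0.106.
20*log₁₀(0.106) = -19.49 dB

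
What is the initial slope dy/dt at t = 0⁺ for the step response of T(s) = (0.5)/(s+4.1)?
IVT: y'(0⁺) = lim_{s→∞} s²·Y(s) = lim_{s→∞} s·T(s).
deg(num) = 0, deg(den) = 1, relative degree = 1, so s·T(s) → (leading num)/(leading den) = 0.5/1 = 0.5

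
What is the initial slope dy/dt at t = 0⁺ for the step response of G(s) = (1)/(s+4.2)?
IVT: y'(0⁺) = lim_{s→∞} s²·Y(s) = lim_{s→∞} s·G(s).
deg(num) = 0, deg(den) = 1, relative degree = 1, so s·G(s) → (leading num)/(leading den) = 1/1 = 1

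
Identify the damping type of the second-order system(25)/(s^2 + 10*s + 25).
Standard form: ωn²/(s²+2ζωn·s+ωn²) gives ωn=5, ζ=1.
Critically damped (ζ = 1)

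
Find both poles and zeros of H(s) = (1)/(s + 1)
Set denominator = 0: s + 1 = 0 → Poles: -1
Numerator is a nonzero constant (1) → Zeros: none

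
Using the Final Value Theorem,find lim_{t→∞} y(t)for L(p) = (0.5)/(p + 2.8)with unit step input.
FVT: lim_{t→∞} y(t) = lim_{p→0} p*Y(p) where Y(p) = L(p)/p.
= lim_{p→0} L(p) = L(0) = num(0)/den(0) = 0.5/2.8 = 0.1786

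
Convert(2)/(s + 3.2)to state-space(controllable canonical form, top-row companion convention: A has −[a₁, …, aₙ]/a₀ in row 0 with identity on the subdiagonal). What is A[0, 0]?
Reachable canonical form for den = s + 3.2: top row of A = -[a₁,a₂,...,aₙ]/a₀, ones on the subdiagonal, zeros elsewhere.
A = [[-3.2]].
A[0,0] = -3.2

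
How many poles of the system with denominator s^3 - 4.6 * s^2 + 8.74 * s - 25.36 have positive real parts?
s^3 - 4.6*s^2 + 8.74*s - 25.36 = (s - 4)(s^2 - 0.6*s + 6.34). Poles: 0.3 + 2.5j, 0.3 - 2.5j, 4. RHP poles (Re>0): 3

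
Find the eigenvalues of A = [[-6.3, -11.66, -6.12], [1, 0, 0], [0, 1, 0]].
Eigenvalues solve det(λI - A) = 0.
Characteristic polynomial: λ^3 + 6.3*λ^2 + 11.66*λ + 6.12 = 0.
Factor: (λ + 0.9)(λ + 2)(λ + 3.4) = 0.
Roots: -0.9, -2, -3.4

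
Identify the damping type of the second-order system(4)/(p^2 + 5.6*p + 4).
Standard form: ωn²/(p²+2ζωn·p+ωn²) gives ωn=2, ζ=1.4.
Overdamped (ζ = 1.4 > 1)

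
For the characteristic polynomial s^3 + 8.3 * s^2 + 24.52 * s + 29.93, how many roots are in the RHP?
s^3 + 8.3*s^2 + 24.52*s + 29.93 = (s + 4.1)(s^2 + 4.2*s + 7.3). Poles: -2.1 + 1.7j, -2.1 - 1.7j, -4.1. RHP poles (Re>0): 0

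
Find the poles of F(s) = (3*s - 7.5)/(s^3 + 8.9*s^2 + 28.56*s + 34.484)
Set denominator = 0: s^3 + 8.9*s^2 + 28.56*s + 34.484 = (s + 3.7)(s^2 + 5.2*s + 9.32) = 0 → Poles: -2.6 + 1.6j, -2.6 - 1.6j, -3.7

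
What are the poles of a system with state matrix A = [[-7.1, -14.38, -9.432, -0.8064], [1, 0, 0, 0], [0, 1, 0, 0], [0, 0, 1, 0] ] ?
Eigenvalues solve det(λI - A) = 0.
Characteristic polynomial: λ^4 + 7.1*λ^3 + 14.38*λ^2 + 9.432*λ + 0.8064 = 0.
Factor: (λ + 0.1)(λ + 1.6)(λ + 4.2)(λ + 1.2) = 0.
Roots: -0.1, -1.2, -1.6, -4.2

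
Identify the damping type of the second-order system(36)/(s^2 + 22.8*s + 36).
Standard form: ωn²/(s²+2ζωn·s+ωn²) gives ωn=6, ζ=1.9.
Overdamped (ζ = 1.9 > 1)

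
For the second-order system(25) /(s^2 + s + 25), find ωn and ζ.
Standard form: ωn²/(s²+2ζωn·s+ωn²).
const=25=ωn² → ωn=5, s coeff=1=2ζωn → ζ=0.1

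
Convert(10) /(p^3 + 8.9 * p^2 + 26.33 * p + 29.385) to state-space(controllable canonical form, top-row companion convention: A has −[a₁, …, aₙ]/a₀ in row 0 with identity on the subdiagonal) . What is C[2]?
Reachable canonical form: C = numerator coefficients (right-aligned, zero-padded to length n).
num = 10, C = [[0, 0, 10]].
C[2] = 10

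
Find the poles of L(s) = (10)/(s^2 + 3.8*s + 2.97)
Set denominator = 0: s^2 + 3.8*s + 2.97 = (s + 2.7)(s + 1.1) = 0 → Poles: -1.1, -2.7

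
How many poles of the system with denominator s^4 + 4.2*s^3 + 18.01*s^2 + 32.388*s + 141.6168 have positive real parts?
s^4 + 4.2*s^3 + 18.01*s^2 + 32.388*s + 141.6168 = (s^2 - 1.2*s + 9.36)(s^2 + 5.4*s + 15.13). Poles: -2.7 + 2.8j, -2.7 - 2.8j, 0.6 + 3j, 0.6 - 3j. RHP poles (Re>0): 2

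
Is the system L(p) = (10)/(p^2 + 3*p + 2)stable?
Denominator: p^2 + 3*p + 2 = (p + 1)(p + 2). Poles: -1, -2. All Re(p)<0: Yes (stable)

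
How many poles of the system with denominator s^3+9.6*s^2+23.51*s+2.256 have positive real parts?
s^3 + 9.6*s^2 + 23.51*s + 2.256 = (s + 4.7)(s + 4.8)(s + 0.1). Poles: -0.1, -4.7, -4.8. RHP poles (Re>0): 0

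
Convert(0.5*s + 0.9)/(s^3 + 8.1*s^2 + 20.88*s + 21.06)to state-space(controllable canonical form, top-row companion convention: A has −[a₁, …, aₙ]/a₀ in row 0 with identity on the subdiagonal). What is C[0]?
Reachable canonical form: C = numerator coefficients (right-aligned, zero-padded to length n).
num = 0.5*s + 0.9, C = [[0, 0.5, 0.9]].
C[0] = 0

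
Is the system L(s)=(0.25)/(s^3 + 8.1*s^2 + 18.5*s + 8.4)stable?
Denominator: s^3 + 8.1*s^2 + 18.5*s + 8.4 = (s + 0.6)(s + 4)(s + 3.5). Poles: -0.6, -3.5, -4. All Re(p)<0: Yes (stable)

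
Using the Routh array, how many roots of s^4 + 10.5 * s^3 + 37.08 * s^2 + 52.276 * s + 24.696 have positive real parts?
Routh array:
s^4: [1, 37.08, 24.696]; s^3: [10.5, 52.276]; s^2: [32.1013, 24.696]; s^1: [44.1982]; s^0: [24.696]
First column: [1, 10.5, 32.1013, 44.1982, 24.696]. Sign changes = RHP roots = 0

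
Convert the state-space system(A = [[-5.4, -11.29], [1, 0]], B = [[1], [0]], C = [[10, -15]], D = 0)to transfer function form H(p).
H(p) = C(pI - A)⁻¹B + D.
Characteristic polynomial det(pI - A) = p^2 + 5.4*p + 11.29.
Numerator from C·adj(pI-A)·B + D·det(pI-A) = 10*p - 15.
H(p) = (10*p - 15)/(p^2 + 5.4*p + 11.29)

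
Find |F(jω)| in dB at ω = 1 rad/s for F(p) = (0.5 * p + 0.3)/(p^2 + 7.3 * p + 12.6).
Substitute p = j*1: F(j1) = 0.0379558 + 0.0192175j.
|F(j1)| = sqrt(Re² + Im²) = 0.04254.
20*log₁₀(0.04254) = -27.42 dB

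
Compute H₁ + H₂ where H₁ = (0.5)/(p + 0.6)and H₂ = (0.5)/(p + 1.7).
Parallel: H = H₁ + H₂ = (n₁·d₂ + n₂·d₁)/(d₁·d₂).
n₁·d₂ = 0.5*p + 0.85. n₂·d₁ = 0.5*p + 0.3. Sum = p + 1.15. d₁·d₂ = p^2 + 2.3*p + 1.02.
H(p) = (p + 1.15)/(p^2 + 2.3*p + 1.02)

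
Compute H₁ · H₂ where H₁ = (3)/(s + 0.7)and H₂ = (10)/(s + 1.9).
Series: H = H₁ · H₂ = (n₁·n₂)/(d₁·d₂).
Num: n₁·n₂ = 30. Den: d₁·d₂ = s^2 + 2.6*s + 1.33.
H(s) = (30)/(s^2 + 2.6*s + 1.33)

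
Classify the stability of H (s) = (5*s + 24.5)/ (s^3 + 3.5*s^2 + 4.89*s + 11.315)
Denominator: s^3 + 3.5*s^2 + 4.89*s + 11.315 = (s + 3.1)(s^2 + 0.4*s + 3.65). Poles: -0.2 + 1.9j, -0.2 - 1.9j, -3.1. Stable (all poles in LHP)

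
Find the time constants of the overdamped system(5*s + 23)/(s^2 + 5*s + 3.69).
Overdamped: real poles at -0.9, -4.1. τ = -1/pole → τ₁ = 1.111, τ₂ = 0.2439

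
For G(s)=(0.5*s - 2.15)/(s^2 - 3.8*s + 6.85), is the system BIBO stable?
Denominator: s^2 - 3.8*s + 6.85. Poles: 1.9 + 1.8j, 1.9 - 1.8j. All Re(p)<0: No (unstable)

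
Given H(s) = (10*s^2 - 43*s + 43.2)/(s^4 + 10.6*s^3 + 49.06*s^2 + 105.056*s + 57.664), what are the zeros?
Set numerator = 0: 10*s^2 - 43*s + 43.2 = 10*(s - 2.7)(s - 1.6) = 0 → Zeros: 1.6, 2.7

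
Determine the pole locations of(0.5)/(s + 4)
Set denominator = 0: s + 4 = 0 → Poles: -4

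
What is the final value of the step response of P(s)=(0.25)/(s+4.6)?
FVT: lim_{t→∞} y(t) = lim_{s→0} s*Y(s) where Y(s) = P(s)/s.
= lim_{s→0} P(s) = P(0) = num(0)/den(0) = 0.25/4.6 = 0.05435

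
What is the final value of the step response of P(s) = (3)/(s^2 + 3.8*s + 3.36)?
FVT: lim_{t→∞} y(t) = lim_{s→0} s*Y(s) where Y(s) = P(s)/s.
= lim_{s→0} P(s) = P(0) = num(0)/den(0) = 3/3.36 = 0.8929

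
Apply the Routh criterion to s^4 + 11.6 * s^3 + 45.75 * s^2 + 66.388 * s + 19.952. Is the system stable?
Routh array:
s^4: [1, 45.75, 19.952]; s^3: [11.6, 66.388]; s^2: [40.0269, 19.952]; s^1: [60.6058]; s^0: [19.952]
First column: [1, 11.6, 40.0269, 60.6058, 19.952]. Sign changes = 0.
Yes, stable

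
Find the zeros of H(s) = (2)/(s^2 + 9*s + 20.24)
Numerator is a nonzero constant (2) → Zeros: none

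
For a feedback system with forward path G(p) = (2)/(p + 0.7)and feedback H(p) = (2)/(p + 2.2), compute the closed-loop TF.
Closed-loop T = G/(1+GH).
Numerator: G_num * H_den = 2*p + 4.4.
Denominator: G_den * H_den + G_num * H_num = (p^2 + 2.9*p + 1.54) + (4) = p^2 + 2.9*p + 5.54.
T(p) = (2*p + 4.4)/(p^2 + 2.9*p + 5.54)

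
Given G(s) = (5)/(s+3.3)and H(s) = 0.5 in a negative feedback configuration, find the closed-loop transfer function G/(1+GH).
Closed-loop T = G/(1+GH).
Numerator: G_num * H_den = 5.
Denominator: G_den * H_den + G_num * H_num = (s + 3.3) + (2.5) = s + 5.8.
T(s) = (5)/(s + 5.8)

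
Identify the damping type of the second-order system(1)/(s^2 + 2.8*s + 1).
Standard form: ωn²/(s²+2ζωn·s+ωn²) gives ωn=1, ζ=1.4.
Overdamped (ζ = 1.4 > 1)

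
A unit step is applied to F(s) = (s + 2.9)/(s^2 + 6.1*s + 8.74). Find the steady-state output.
FVT: lim_{t→∞} y(t) = lim_{s→0} s*Y(s) where Y(s) = F(s)/s.
= lim_{s→0} F(s) = F(0) = num(0)/den(0) = 2.9/8.74 = 0.3318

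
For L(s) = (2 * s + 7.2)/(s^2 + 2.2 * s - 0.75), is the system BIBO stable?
Denominator: s^2 + 2.2*s - 0.75 = (s - 0.3)(s + 2.5). Poles: -2.5, 0.3. All Re(p)<0: No (unstable)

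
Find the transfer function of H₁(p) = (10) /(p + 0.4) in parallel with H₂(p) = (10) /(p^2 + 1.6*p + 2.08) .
Parallel: H = H₁ + H₂ = (n₁·d₂ + n₂·d₁)/(d₁·d₂).
n₁·d₂ = 10*p^2 + 16*p + 20.8. n₂·d₁ = 10*p + 4. Sum = 10*p^2 + 26*p + 24.8. d₁·d₂ = p^3 + 2*p^2 + 2.72*p + 0.832.
H(p) = (10*p^2 + 26*p + 24.8)/(p^3 + 2*p^2 + 2.72*p + 0.832)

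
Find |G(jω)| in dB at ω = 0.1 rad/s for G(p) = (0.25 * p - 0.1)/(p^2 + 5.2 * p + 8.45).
Substitute p = j*0.1: G(j0.1) = -0.0116217 + 0.00367812j.
|G(j0.1)| = sqrt(Re² + Im²) = 0.01219.
20*log₁₀(0.01219) = -38.28 dB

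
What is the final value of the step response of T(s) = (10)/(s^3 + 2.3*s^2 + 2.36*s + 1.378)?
FVT: lim_{t→∞} y(t) = lim_{s→0} s*Y(s) where Y(s) = T(s)/s.
= lim_{s→0} T(s) = T(0) = num(0)/den(0) = 10/1.378 = 7.257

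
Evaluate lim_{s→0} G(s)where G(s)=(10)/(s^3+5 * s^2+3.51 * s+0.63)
DC gain = G(0) = num(0)/den(0) = 10/0.63 = 15.87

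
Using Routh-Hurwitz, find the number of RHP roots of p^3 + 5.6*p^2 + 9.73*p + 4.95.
Routh array:
p^3: [1, 9.73]; p^2: [5.6, 4.95]; p^1: [8.84607]; p^0: [4.95]
First column: [1, 5.6, 8.84607, 4.95]. Sign changes = RHP roots = 0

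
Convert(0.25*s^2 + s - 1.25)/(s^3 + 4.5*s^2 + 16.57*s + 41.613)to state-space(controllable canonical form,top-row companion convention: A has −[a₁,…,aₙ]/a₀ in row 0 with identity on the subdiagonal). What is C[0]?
Reachable canonical form: C = numerator coefficients (right-aligned, zero-padded to length n).
num = 0.25*s^2 + s - 1.25, C = [[0.25, 1, -1.25]].
C[0] = 0.25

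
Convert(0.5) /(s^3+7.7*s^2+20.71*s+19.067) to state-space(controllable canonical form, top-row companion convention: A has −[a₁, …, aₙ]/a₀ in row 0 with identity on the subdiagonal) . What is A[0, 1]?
Reachable canonical form for den = s^3 + 7.7*s^2 + 20.71*s + 19.067: top row of A = -[a₁,a₂,...,aₙ]/a₀, ones on the subdiagonal, zeros elsewhere.
A = [[-7.7, -20.71, -19.067], [1, 0, 0], [0, 1, 0]].
A[0,1] = -20.71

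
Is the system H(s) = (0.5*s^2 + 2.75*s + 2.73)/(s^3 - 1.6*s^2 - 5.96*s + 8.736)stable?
Denominator: s^3 - 1.6*s^2 - 5.96*s + 8.736 = (s - 2.6)(s - 1.4)(s + 2.4). Poles: -2.4, 1.4, 2.6. All Re(p)<0: No (unstable)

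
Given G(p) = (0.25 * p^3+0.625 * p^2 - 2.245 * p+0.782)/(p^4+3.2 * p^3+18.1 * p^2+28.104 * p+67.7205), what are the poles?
Set denominator = 0: p^4 + 3.2*p^3 + 18.1*p^2 + 28.104*p + 67.7205 = (p^2 + 0.6*p + 9.09)(p^2 + 2.6*p + 7.45) = 0 → Poles: -0.3 + 3j, -0.3 - 3j, -1.3 + 2.4j, -1.3 - 2.4j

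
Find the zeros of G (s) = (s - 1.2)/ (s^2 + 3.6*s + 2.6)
Set numerator = 0: s - 1.2 = 0 → Zeros: 1.2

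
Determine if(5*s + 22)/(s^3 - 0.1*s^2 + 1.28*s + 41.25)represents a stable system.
Denominator: s^3 - 0.1*s^2 + 1.28*s + 41.25 = (s + 3.3)(s^2 - 3.4*s + 12.5). Poles: -3.3, 1.7 + 3.1j, 1.7 - 3.1j. All Re(p)<0: No (unstable)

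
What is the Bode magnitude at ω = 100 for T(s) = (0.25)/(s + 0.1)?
Substitute s = j*100: T(j100) = 2.5e-06 - 0.0025j.
|T(j100)| = sqrt(Re² + Im²) = 0.0025.
20*log₁₀(0.0025) = -52.04 dB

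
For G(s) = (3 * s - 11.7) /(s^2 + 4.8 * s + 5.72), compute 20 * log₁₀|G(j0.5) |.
Substitute s = j*0.5: G(j0.5) = -1.69275 + 1.01693j.
|G(j0.5)| = sqrt(Re² + Im²) = 1.975.
20*log₁₀(1.975) = 5.91 dB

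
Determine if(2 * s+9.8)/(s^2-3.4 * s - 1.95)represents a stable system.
Denominator: s^2 - 3.4*s - 1.95 = (s - 3.9)(s + 0.5). Poles: -0.5, 3.9. All Re(p)<0: No (unstable)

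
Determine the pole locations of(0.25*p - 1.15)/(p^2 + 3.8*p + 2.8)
Set denominator = 0: p^2 + 3.8*p + 2.8 = (p + 1)(p + 2.8) = 0 → Poles: -1, -2.8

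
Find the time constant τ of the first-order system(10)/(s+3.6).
First-order system: τ = -1/pole. Pole = -3.6. τ = -1/(-3.6) = 0.2778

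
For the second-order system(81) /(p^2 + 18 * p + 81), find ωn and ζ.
Standard form: ωn²/(p²+2ζωn·p+ωn²).
const=81=ωn² → ωn=9, p coeff=18=2ζωn → ζ=1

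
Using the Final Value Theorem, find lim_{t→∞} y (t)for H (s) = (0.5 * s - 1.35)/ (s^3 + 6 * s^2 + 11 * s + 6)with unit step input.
FVT: lim_{t→∞} y(t) = lim_{s→0} s*Y(s) where Y(s) = H(s)/s.
= lim_{s→0} H(s) = H(0) = num(0)/den(0) = -1.35/6 = -0.225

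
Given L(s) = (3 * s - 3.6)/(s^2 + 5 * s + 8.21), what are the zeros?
Set numerator = 0: 3*s - 3.6 = 0 → Zeros: 1.2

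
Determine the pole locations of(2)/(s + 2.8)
Set denominator = 0: s + 2.8 = 0 → Poles: -2.8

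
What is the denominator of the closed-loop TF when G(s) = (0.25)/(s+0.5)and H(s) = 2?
Characteristic poly = G_den * H_den + G_num * H_num = (s + 0.5) + (0.5) = s + 1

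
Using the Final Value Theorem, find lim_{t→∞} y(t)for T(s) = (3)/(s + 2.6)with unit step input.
FVT: lim_{t→∞} y(t) = lim_{s→0} s*Y(s) where Y(s) = T(s)/s.
= lim_{s→0} T(s) = T(0) = num(0)/den(0) = 3/2.6 = 1.154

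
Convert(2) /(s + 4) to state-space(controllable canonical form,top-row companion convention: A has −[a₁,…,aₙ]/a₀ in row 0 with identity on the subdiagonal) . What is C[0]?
Reachable canonical form: C = numerator coefficients (right-aligned, zero-padded to length n).
num = 2, C = [[2]].
C[0] = 2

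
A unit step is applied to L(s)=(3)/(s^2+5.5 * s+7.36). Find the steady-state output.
FVT: lim_{t→∞} y(t) = lim_{s→0} s*Y(s) where Y(s) = L(s)/s.
= lim_{s→0} L(s) = L(0) = num(0)/den(0) = 3/7.36 = 0.4076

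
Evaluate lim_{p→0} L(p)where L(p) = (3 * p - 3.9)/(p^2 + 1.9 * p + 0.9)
DC gain = L(0) = num(0)/den(0) = -3.9/0.9 = -4.333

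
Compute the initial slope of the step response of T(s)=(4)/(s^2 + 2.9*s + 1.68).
IVT: y'(0⁺) = lim_{s→∞} s²·Y(s) = lim_{s→∞} s·T(s).
deg(num) = 0, deg(den) = 2, relative degree = 2 ≥ 2, so s·T(s) → 0. Initial slope = 0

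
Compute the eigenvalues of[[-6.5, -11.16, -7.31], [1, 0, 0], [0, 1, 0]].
Eigenvalues solve det(λI - A) = 0.
Characteristic polynomial: λ^3 + 6.5*λ^2 + 11.16*λ + 7.31 = 0.
Factor: (λ + 4.3)(λ^2 + 2.2*λ + 1.7) = 0.
Roots: -1.1 + 0.7j, -1.1 - 0.7j, -4.3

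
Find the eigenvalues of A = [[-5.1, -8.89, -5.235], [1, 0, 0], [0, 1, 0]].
Eigenvalues solve det(λI - A) = 0.
Characteristic polynomial: λ^3 + 5.1*λ^2 + 8.89*λ + 5.235 = 0.
Factor: (λ + 1.5)(λ^2 + 3.6*λ + 3.49) = 0.
Roots: -1.5, -1.8 + 0.5j, -1.8 - 0.5j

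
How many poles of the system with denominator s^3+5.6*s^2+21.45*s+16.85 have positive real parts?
s^3 + 5.6*s^2 + 21.45*s + 16.85 = (s + 1)(s^2 + 4.6*s + 16.85). Poles: -1, -2.3 + 3.4j, -2.3 - 3.4j. RHP poles (Re>0): 0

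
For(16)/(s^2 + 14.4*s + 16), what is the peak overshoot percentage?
Standard form: ωn²/(s²+2ζωn·s+ωn²) → ωn = 4, ζ = 1.8.
ζ ≥ 1, so the response is non-oscillatory: peak overshoot = 0%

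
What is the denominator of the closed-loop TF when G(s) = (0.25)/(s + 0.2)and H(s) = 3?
Characteristic poly = G_den * H_den + G_num * H_num = (s + 0.2) + (0.75) = s + 0.95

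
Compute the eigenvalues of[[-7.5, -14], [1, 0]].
Eigenvalues solve det(λI - A) = 0.
Characteristic polynomial: λ^2 + 7.5*λ + 14 = 0.
Factor: (λ + 3.5)(λ + 4) = 0.
Roots: -3.5, -4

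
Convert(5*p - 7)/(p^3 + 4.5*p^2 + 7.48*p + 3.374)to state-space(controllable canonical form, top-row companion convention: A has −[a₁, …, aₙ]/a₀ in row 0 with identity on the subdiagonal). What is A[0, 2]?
Reachable canonical form for den = p^3 + 4.5*p^2 + 7.48*p + 3.374: top row of A = -[a₁,a₂,...,aₙ]/a₀, ones on the subdiagonal, zeros elsewhere.
A = [[-4.5, -7.48, -3.374], [1, 0, 0], [0, 1, 0]].
A[0,2] = -3.374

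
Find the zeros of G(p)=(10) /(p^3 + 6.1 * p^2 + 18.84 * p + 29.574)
Numerator is a nonzero constant (10) → Zeros: none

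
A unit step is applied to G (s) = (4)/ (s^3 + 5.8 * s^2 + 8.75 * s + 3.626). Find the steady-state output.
FVT: lim_{t→∞} y(t) = lim_{s→0} s*Y(s) where Y(s) = G(s)/s.
= lim_{s→0} G(s) = G(0) = num(0)/den(0) = 4/3.626 = 1.103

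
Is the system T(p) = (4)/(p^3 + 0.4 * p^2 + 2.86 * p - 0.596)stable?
Denominator: p^3 + 0.4*p^2 + 2.86*p - 0.596 = (p - 0.2)(p^2 + 0.6*p + 2.98). Poles: -0.3 + 1.7j, -0.3 - 1.7j, 0.2. All Re(p)<0: No (unstable)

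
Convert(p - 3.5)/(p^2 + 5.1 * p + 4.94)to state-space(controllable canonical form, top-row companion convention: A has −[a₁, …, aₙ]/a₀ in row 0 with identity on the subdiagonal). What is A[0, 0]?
Reachable canonical form for den = p^2 + 5.1*p + 4.94: top row of A = -[a₁,a₂,...,aₙ]/a₀, ones on the subdiagonal, zeros elsewhere.
A = [[-5.1, -4.94], [1, 0]].
A[0,0] = -5.1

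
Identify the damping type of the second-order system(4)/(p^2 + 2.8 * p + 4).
Standard form: ωn²/(p²+2ζωn·p+ωn²) gives ωn=2, ζ=0.7.
Underdamped (ζ = 0.7 < 1)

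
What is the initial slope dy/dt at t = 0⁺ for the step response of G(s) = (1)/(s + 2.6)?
IVT: y'(0⁺) = lim_{s→∞} s²·Y(s) = lim_{s→∞} s·G(s).
deg(num) = 0, deg(den) = 1, relative degree = 1, so s·G(s) → (leading num)/(leading den) = 1/1 = 1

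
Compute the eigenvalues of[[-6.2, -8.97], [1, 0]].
Eigenvalues solve det(λI - A) = 0.
Characteristic polynomial: λ^2 + 6.2*λ + 8.97 = 0.
Factor: (λ + 3.9)(λ + 2.3) = 0.
Roots: -2.3, -3.9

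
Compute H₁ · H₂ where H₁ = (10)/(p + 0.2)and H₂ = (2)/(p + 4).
Series: H = H₁ · H₂ = (n₁·n₂)/(d₁·d₂).
Num: n₁·n₂ = 20. Den: d₁·d₂ = p^2 + 4.2*p + 0.8.
H(p) = (20)/(p^2 + 4.2*p + 0.8)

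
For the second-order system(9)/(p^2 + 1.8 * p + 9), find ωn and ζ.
Standard form: ωn²/(p²+2ζωn·p+ωn²).
const=9=ωn² → ωn=3, p coeff=1.8=2ζωn → ζ=0.3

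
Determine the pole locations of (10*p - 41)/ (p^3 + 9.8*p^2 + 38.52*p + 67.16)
Set denominator = 0: p^3 + 9.8*p^2 + 38.52*p + 67.16 = (p + 4.6)(p^2 + 5.2*p + 14.6) = 0 → Poles: -2.6 + 2.8j, -2.6 - 2.8j, -4.6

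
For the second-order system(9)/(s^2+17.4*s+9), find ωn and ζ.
Standard form: ωn²/(s²+2ζωn·s+ωn²).
const=9=ωn² → ωn=3, s coeff=17.4=2ζωn → ζ=2.9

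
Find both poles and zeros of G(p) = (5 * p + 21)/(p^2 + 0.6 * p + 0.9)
Set denominator = 0: p^2 + 0.6*p + 0.9 = 0 → Poles: -0.3 + 0.9j, -0.3 - 0.9j
Set numerator = 0: 5*p + 21 = 0 → Zeros: -4.2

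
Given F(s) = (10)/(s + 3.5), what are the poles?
Set denominator = 0: s + 3.5 = 0 → Poles: -3.5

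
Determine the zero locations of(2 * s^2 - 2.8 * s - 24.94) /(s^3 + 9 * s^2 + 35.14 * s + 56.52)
Set numerator = 0: 2*s^2 - 2.8*s - 24.94 = 2*(s + 2.9)(s - 4.3) = 0 → Zeros: -2.9, 4.3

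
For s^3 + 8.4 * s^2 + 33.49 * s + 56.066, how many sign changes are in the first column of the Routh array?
Routh array:
s^3: [1, 33.49]; s^2: [8.4, 56.066]; s^1: [26.8155]; s^0: [56.066]
First column: [1, 8.4, 26.8155, 56.066]. Sign changes = 0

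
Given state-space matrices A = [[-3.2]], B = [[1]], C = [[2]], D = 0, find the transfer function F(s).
F(s) = C(sI - A)⁻¹B + D.
Characteristic polynomial det(sI - A) = s + 3.2.
Numerator from C·adj(sI-A)·B + D·det(sI-A) = 2.
F(s) = (2)/(s + 3.2)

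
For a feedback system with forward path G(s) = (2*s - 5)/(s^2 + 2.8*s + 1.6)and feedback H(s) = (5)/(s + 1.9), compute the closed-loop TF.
Closed-loop T = G/(1+GH).
Numerator: G_num * H_den = 2*s^2 - 1.2*s - 9.5.
Denominator: G_den * H_den + G_num * H_num = (s^3 + 4.7*s^2 + 6.92*s + 3.04) + (10*s - 25) = s^3 + 4.7*s^2 + 16.92*s - 21.96.
T(s) = (2*s^2 - 1.2*s - 9.5)/(s^3 + 4.7*s^2 + 16.92*s - 21.96)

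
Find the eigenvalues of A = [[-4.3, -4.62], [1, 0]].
Eigenvalues solve det(λI - A) = 0.
Characteristic polynomial: λ^2 + 4.3*λ + 4.62 = 0.
Factor: (λ + 2.1)(λ + 2.2) = 0.
Roots: -2.1, -2.2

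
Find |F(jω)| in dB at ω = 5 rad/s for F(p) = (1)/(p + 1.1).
Substitute p = j*5: F(j5) = 0.0419687 - 0.190767j.
|F(j5)| = sqrt(Re² + Im²) = 0.1953.
20*log₁₀(0.1953) = -14.18 dB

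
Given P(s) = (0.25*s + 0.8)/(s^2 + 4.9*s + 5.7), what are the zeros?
Set numerator = 0: 0.25*s + 0.8 = 0 → Zeros: -3.2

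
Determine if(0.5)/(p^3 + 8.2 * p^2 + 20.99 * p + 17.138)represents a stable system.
Denominator: p^3 + 8.2*p^2 + 20.99*p + 17.138 = (p + 2.2)(p + 4.1)(p + 1.9). Poles: -1.9, -2.2, -4.1. All Re(p)<0: Yes (stable)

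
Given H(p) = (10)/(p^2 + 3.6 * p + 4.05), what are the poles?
Set denominator = 0: p^2 + 3.6*p + 4.05 = 0 → Poles: -1.8 + 0.9j, -1.8 - 0.9j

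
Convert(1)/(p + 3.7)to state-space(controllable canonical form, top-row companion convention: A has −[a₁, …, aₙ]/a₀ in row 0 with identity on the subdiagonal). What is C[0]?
Reachable canonical form: C = numerator coefficients (right-aligned, zero-padded to length n).
num = 1, C = [[1]].
C[0] = 1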